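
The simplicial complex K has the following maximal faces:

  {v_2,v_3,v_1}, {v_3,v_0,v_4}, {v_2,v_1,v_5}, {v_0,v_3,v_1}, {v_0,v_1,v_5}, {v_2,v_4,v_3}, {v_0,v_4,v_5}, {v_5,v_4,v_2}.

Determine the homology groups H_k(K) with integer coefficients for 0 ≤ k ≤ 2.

We work with the vertex ordering v_0 < v_1 < v_2 < v_3 < v_4 < v_5. The simplices of K, each written with vertices in increasing order, are:

  0-simplices (6): [v_0], [v_1], [v_2], [v_3], [v_4], [v_5]
  1-simplices (12): [v_0,v_1], [v_0,v_3], [v_0,v_4], [v_0,v_5], [v_1,v_2], [v_1,v_3], [v_1,v_5], [v_2,v_3], [v_2,v_4], [v_2,v_5], [v_3,v_4], [v_4,v_5]
  2-simplices (8): [v_0,v_1,v_3], [v_0,v_1,v_5], [v_0,v_3,v_4], [v_0,v_4,v_5], [v_1,v_2,v_3], [v_1,v_2,v_5], [v_2,v_3,v_4], [v_2,v_4,v_5]

giving chain groups C_0 ≅ Z^6, C_1 ≅ Z^12, C_2 ≅ Z^8.

∂_1: C_1 → C_0 maps an edge to its endpoints' difference, ∂[p,q] = q − p.
The 6×12 boundary matrix has rank 5 and Smith normal form diag(1,1,1,1,1).

Boundary ∂_2: C_2 → C_1 sends each 2-simplex [p,q,r] to [q,r] − [p,r] + [p,q]. For instance
  ∂[v_1,v_2,v_5] = [v_2,v_5] − [v_1,v_5] + [v_1,v_2],
  ∂[v_0,v_1,v_3] = [v_1,v_3] − [v_0,v_3] + [v_0,v_1].
This gives a 12×8 integer matrix of rank 7; reducing to Smith normal form yields diagonal entries (1,1,1,1,1,1,1).

Reading off H_k = ker ∂_k / im ∂_{k+1}:

  H_0: rank C_0 − rank ∂_1 = 6 − 5 = 1, and the invariant factors of ∂_1 are all 1, so H_0 = Z.
  H_1: rank ker ∂_1 − rank ∂_2 = (12 − 5) − 7 = 0, and the invariant factors of ∂_2 are all 1, so H_1 = 0.
  H_2: rank ker ∂_2 − rank ∂_3 = (8 − 7) − 0 = 1, and there is no ∂_3, so H_2 = Z.

H_0 = Z,  H_1 = 0,  H_2 = Z.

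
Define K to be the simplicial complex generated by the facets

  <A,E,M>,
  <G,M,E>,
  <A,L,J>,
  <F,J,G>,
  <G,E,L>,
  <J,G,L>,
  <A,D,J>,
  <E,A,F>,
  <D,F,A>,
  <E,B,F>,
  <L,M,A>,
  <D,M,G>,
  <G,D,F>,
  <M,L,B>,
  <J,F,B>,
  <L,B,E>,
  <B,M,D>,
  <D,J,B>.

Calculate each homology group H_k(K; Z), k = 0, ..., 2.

Take the total order A < B < D < E < F < G < J < L < M on the vertex set. Then K (dimension 2) consists of the simplices:

  0-simplices (9): A, B, D, E, F, G, J, L, M
  1-simplices (27): AD, AE, AF, AJ, AL, AM, BD, BE, BF, BJ, BL, BM, DF, DG, DJ, DM, EF, EG, EL, EM, FG, FJ, GJ, GL, GM, JL, LM
  2-simplices (18): ADF, ADJ, AEF, AEM, AJL, ALM, BDJ, BDM, BEF, BEL, BFJ, BLM, DFG, DGM, EGL, EGM, FGJ, GJL

giving chain groups C_0 ≅ Z^9, C_1 ≅ Z^27, C_2 ≅ Z^18.

∂_1: C_1 → C_0 is given by ∂[p,q] = [q] − [p]. For instance
  ∂AJ = J − A.
As a 9×27 matrix over Z this has rank 8, with invariant factors (1,1,1,1,1,1,1,1).

∂_2: C_2 → C_1 maps a triangle to the signed sum of its edges. For instance
  ∂GJL = JL − GL + GJ,
  ∂ALM = LM − AM + AL.
As a 27×18 matrix over Z this has rank 18, with invariant factors (1,1,1,1,1,1,1,1,1,1,1,1,1,1,1,1,1,2).

From H_k ≅ ker(∂_k) / im(∂_{k+1}) we obtain:

  H_0: rank C_0 − rank ∂_1 = 9 − 8 = 1, and the invariant factors of ∂_1 are all 1, so H_0 = Z.
  H_1: rank ker ∂_1 − rank ∂_2 = (27 − 8) − 18 = 1, and ∂_2 has invariant factor 2 > 1, so H_1 = Z ⊕ Z/2.
  H_2: rank ker ∂_2 − rank ∂_3 = (18 − 18) − 0 = 0, and there is no ∂_3, so H_2 = 0.

(K is a triangulation of the Klein bottle.)

H_0 ≅ Z,  H_1 ≅ Z ⊕ Z/2,  H_2 = 0.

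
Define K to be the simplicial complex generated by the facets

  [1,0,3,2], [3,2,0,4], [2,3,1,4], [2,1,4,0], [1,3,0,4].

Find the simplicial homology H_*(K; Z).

H_0 = Z,  H_1 = 0,  H_2 = 0,  H_3 = Z.

Fix the vertex order 0 < 1 < 2 < 3 < 4 and write every simplex with vertices in increasing order. Then dim K = 3 and the simplices of K are:

  0-simplices (5): [0], [1], [2], [3], [4]
  1-simplices (10): [0,1], [0,2], [0,3], [0,4], [1,2], [1,3], [1,4], [2,3], [2,4], [3,4]
  2-simplices (10): [0,1,2], [0,1,3], [0,1,4], [0,2,3], [0,2,4], [0,3,4], [1,2,3], [1,2,4], [1,3,4], [2,3,4]
  3-simplices (5): [0,1,2,3], [0,1,2,4], [0,1,3,4], [0,2,3,4], [1,2,3,4]

Hence C_0 ≅ Z^5, C_1 ≅ Z^10, C_2 ≅ Z^10, C_3 ≅ Z^5.

The boundary map ∂_1: C_1 → C_0 maps an edge to its endpoints' difference, ∂[p,q] = q − p.
The resulting 5×10 matrix has rank 4, and its Smith normal form has invariant factors (1,1,1,1).

Boundary ∂_2: C_2 → C_1 sends each 2-simplex [p,q,r] to [q,r] − [p,r] + [p,q]. For instance
  ∂[1,2,4] = [2,4] − [1,4] + [1,2],
  ∂[0,2,4] = [2,4] − [0,4] + [0,2].
The resulting 10×10 matrix has rank 6, and its Smith normal form has invariant factors (1,1,1,1,1,1).

∂_3: C_3 → C_2 sends each 3-simplex σ to the alternating sum Σ_i (−1)^i (σ with its i-th vertex removed). For instance
  ∂[1,2,3,4] = [2,3,4] − [1,3,4] + [1,2,4] − [1,2,3],
  ∂[0,2,3,4] = [2,3,4] − [0,3,4] + [0,2,4] − [0,2,3].
As a 10×5 matrix over Z this has rank 4, with invariant factors (1,1,1,1).

From H_k ≅ ker(∂_k) / im(∂_{k+1}) we obtain:

  H_0: rank C_0 − rank ∂_1 = 5 − 4 = 1, and the invariant factors of ∂_1 are all 1, so H_0 = Z.
  H_1: rank ker ∂_1 − rank ∂_2 = (10 − 4) − 6 = 0, and the invariant factors of ∂_2 are all 1, so H_1 = 0.
  H_2: rank ker ∂_2 − rank ∂_3 = (10 − 6) − 4 = 0, and the invariant factors of ∂_3 are all 1, so H_2 = 0.
  H_3: rank ker ∂_3 − rank ∂_4 = (5 − 4) − 0 = 1, and there is no ∂_4, so H_3 = Z.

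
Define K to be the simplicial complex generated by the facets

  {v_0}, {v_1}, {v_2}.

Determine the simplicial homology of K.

H_0 = Z^3.

K has 3 vertices.
rank ∂_0 = 0, rank ∂_1 = 0 ⇒ b_0 = 3 − 0 − 0 = 3. So H_0 = Z^3.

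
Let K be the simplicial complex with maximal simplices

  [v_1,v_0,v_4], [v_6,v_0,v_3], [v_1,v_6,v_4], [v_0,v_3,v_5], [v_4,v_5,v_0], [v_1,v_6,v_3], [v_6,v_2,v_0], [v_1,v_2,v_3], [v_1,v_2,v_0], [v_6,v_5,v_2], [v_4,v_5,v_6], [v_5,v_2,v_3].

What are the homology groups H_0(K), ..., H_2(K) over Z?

H_0 = Z,  H_1 = Z/2Z,  H_2 = 0.

Order the vertices as v_0 < v_1 < v_2 < v_3 < v_4 < v_5 < v_6. Listing each simplex with vertices in this order, K has dimension 2 with simplices:

  0-simplices (7): [v_0], [v_1], [v_2], [v_3], [v_4], [v_5], [v_6]
  1-simplices (18): (18 of them)
  2-simplices (12): (12 of them)

so the chain groups are C_0 ≅ Z^7, C_1 ≅ Z^18, C_2 ≅ Z^12.

The boundary map ∂_1: C_1 → C_0 sends each edge [p,q] (with p < q) to q − p.
As a 7×18 matrix over Z this has rank 6, with invariant factors (1,1,1,1,1,1).

The boundary map ∂_2: C_2 → C_1 maps a triangle to the signed sum of its edges. For instance
  ∂[v_0,v_1,v_4] = [v_1,v_4] − [v_0,v_4] + [v_0,v_1],
  ∂[v_0,v_1,v_2] = [v_1,v_2] − [v_0,v_2] + [v_0,v_1].
The resulting 18×12 matrix has rank 12, and its Smith normal form has invariant factors (1,1,1,1,1,1,1,1,1,1,1,2).

Now H_k = ker ∂_k / im ∂_{k+1}, so:

  H_0: rank C_0 − rank ∂_1 = 7 − 6 = 1, and the invariant factors of ∂_1 are all 1, so H_0 = Z.
  H_1: rank ker ∂_1 − rank ∂_2 = (18 − 6) − 12 = 0, and ∂_2 has invariant factor 2 > 1, so H_1 = Z/2Z.
  H_2: rank ker ∂_2 − rank ∂_3 = (12 − 12) − 0 = 0, and there is no ∂_3, so H_2 = 0.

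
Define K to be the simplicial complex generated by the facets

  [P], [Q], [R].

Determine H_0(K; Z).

H_0 ≅ Z^3.

Order the vertices as P < Q < R. Listing each simplex with vertices in this order, K has dimension 0 with simplices:

  0-simplices (3): P, Q, R

Hence C_0 ≅ Z^3.

Now H_k = ker ∂_k / im ∂_{k+1}, so:

  H_0: rank C_0 − rank ∂_1 = 3 − 0 = 3, and there is no ∂_1, so H_0 = Z^3.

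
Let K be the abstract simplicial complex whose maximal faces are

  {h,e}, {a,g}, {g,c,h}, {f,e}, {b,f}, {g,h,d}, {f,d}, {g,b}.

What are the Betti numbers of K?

We work with the vertex ordering a < b < c < d < e < f < g < h. The simplices of K, each written with vertices in increasing order, are:

  0-simplices (8): a, b, c, d, e, f, g, h
  1-simplices (11): ag, bf, bg, cg, ch, df, dg, dh, ef, eh, gh
  2-simplices (2): cgh, dgh

giving chain groups C_0 ≅ Z^8, C_1 ≅ Z^11, C_2 ≅ Z^2.

∂_1: C_1 → C_0 maps an edge to its endpoints' difference, ∂[p,q] = q − p.
The resulting 8×11 matrix has rank 7, and its Smith normal form has invariant factors (1,1,1,1,1,1,1).

Boundary ∂_2: C_2 → C_1 sends each 2-simplex [p,q,r] to [q,r] − [p,r] + [p,q]. For instance
  ∂cgh = gh − ch + cg,
  ∂dgh = gh − dh + dg.
This gives a 11×2 integer matrix of rank 2; reducing to Smith normal form yields diagonal entries (1,1).

From H_k ≅ ker(∂_k) / im(∂_{k+1}) we obtain:

  H_0: rank C_0 − rank ∂_1 = 8 − 7 = 1, and the invariant factors of ∂_1 are all 1, so H_0 = Z.
  H_1: rank ker ∂_1 − rank ∂_2 = (11 − 7) − 2 = 2, and the invariant factors of ∂_2 are all 1, so H_1 = Z^2.
  H_2: rank ker ∂_2 − rank ∂_3 = (2 − 2) − 0 = 0, and there is no ∂_3, so H_2 = 0.

As a check, the Euler characteristic is 8 − 11 + 2 = -1, which agrees with 1 − 2 + 0 = -1.

Hence the Betti numbers are b_0 = 1, b_1 = 2, b_2 = 0.

b_0 = 1, b_1 = 2, b_2 = 0.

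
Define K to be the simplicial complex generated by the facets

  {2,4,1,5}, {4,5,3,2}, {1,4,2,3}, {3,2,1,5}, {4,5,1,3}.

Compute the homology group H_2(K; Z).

Fix the vertex order 1 < 2 < 3 < 4 < 5 and write every simplex with vertices in increasing order. Then dim K = 3 and the simplices of K are:

  0-simplices (5): [1], [2], [3], [4], [5]
  1-simplices (10): [1,2], [1,3], [1,4], [1,5], [2,3], [2,4], [2,5], [3,4], [3,5], [4,5]
  2-simplices (10): [1,2,3], [1,2,4], [1,2,5], [1,3,4], [1,3,5], [1,4,5], [2,3,4], [2,3,5], [2,4,5], [3,4,5]
  3-simplices (5): [1,2,3,4], [1,2,3,5], [1,2,4,5], [1,3,4,5], [2,3,4,5]

giving chain groups C_0 ≅ Z^5, C_1 ≅ Z^10, C_2 ≅ Z^10, C_3 ≅ Z^5.

Boundary ∂_1: C_1 → C_0 sends each edge [p,q] (with p < q) to q − p. For instance
  ∂[2,5] = [5] − [2].
The resulting 5×10 matrix has rank 4, and its Smith normal form has invariant factors (1,1,1,1).

∂_2: C_2 → C_1 maps a triangle to the signed sum of its edges. For instance
  ∂[1,2,5] = [2,5] − [1,5] + [1,2],
  ∂[1,3,5] = [3,5] − [1,5] + [1,3].
The resulting 10×10 matrix has rank 6, and its Smith normal form has invariant factors (1,1,1,1,1,1).

∂_3: C_3 → C_2 sends each 3-simplex σ to the alternating sum Σ_i (−1)^i (σ with its i-th vertex removed). For instance
  ∂[1,2,3,4] = [2,3,4] − [1,3,4] + [1,2,4] − [1,2,3],
  ∂[2,3,4,5] = [3,4,5] − [2,4,5] + [2,3,5] − [2,3,4].
The 10×5 boundary matrix has rank 4 and Smith normal form diag(1,1,1,1).

From H_k ≅ ker(∂_k) / im(∂_{k+1}) we obtain:

  H_2: rank ker ∂_2 − rank ∂_3 = (10 − 6) − 4 = 0, and the invariant factors of ∂_3 are all 1, so H_2 = 0.

H_2 = 0.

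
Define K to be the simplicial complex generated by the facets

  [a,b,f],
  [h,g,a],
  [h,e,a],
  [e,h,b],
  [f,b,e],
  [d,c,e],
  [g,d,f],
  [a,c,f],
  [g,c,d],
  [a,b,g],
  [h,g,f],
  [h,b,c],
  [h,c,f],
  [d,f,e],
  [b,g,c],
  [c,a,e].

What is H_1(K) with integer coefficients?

H_1 = Z^2.

Order the vertices as a < b < c < d < e < f < g < h. Listing each simplex with vertices in this order, K has dimension 2 with simplices:

  0-simplices (8): a, b, c, d, e, f, g, h
  1-simplices (24): ab, ac, ae, af, ag, ah, bc, be, bf, bg, bh, cd, ce, cf, cg, ch, de, df, dg, ef, eh, fg, fh, gh
  2-simplices (16): abf, abg, ace, acf, aeh, agh, bcg, bch, bef, beh, cde, cdg, cfh, def, dfg, fgh

so the chain groups are C_0 ≅ Z^8, C_1 ≅ Z^24, C_2 ≅ Z^16.

Boundary ∂_1: C_1 → C_0 sends each edge [p,q] (with p < q) to q − p. For instance
  ∂ac = c − a.
The 8×24 boundary matrix has rank 7 and Smith normal form diag(1,1,1,1,1,1,1).

∂_2: C_2 → C_1 acts by ∂[p,q,r] = [q,r] − [p,r] + [p,q]. For instance
  ∂ace = ce − ae + ac,
  ∂bcg = cg − bg + bc.
The resulting 24×16 matrix has rank 15, and its Smith normal form has invariant factors (1,1,1,1,1,1,1,1,1,1,1,1,1,1,1).

Computing H_k = (kernel of ∂_k) / (image of ∂_{k+1}):

  H_1: rank ker ∂_1 − rank ∂_2 = (24 − 7) − 15 = 2, and the invariant factors of ∂_2 are all 1, so H_1 ≅ Z^2.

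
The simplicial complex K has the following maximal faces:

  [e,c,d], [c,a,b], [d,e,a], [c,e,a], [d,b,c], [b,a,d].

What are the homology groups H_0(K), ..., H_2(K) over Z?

Fix the vertex order a < b < c < d < e and write every simplex with vertices in increasing order. Then dim K = 2 and the simplices of K are:

  0-simplices (5): a, b, c, d, e
  1-simplices (9): ab, ac, ad, ae, bc, bd, cd, ce, de
  2-simplices (6): abc, abd, ace, ade, bcd, cde

Hence C_0 ≅ Z^5, C_1 ≅ Z^9, C_2 ≅ Z^6.

∂_1: C_1 → C_0 sends each edge [p,q] (with p < q) to q − p.
This gives a 5×9 integer matrix of rank 4; reducing to Smith normal form yields diagonal entries (1,1,1,1).

The boundary map ∂_2: C_2 → C_1 acts by ∂[p,q,r] = [q,r] − [p,r] + [p,q]. For instance
  ∂cde = de − ce + cd,
  ∂ade = de − ae + ad.
The resulting 9×6 matrix has rank 5, and its Smith normal form has invariant factors (1,1,1,1,1).

Computing H_k = (kernel of ∂_k) / (image of ∂_{k+1}):

  H_0: rank C_0 − rank ∂_1 = 5 − 4 = 1, and the invariant factors of ∂_1 are all 1, so H_0 = Z.
  H_1: rank ker ∂_1 − rank ∂_2 = (9 − 4) − 5 = 0, and the invariant factors of ∂_2 are all 1, so H_1 = 0.
  H_2: rank ker ∂_2 − rank ∂_3 = (6 − 5) − 0 = 1, and there is no ∂_3, so H_2 = Z.

(K is a triangulation of the 2-sphere S^2.)

H_0 = Z,  H_1 = 0,  H_2 = Z.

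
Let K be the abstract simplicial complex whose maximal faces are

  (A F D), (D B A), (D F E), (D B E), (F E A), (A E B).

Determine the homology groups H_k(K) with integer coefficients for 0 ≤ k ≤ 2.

H_0 ≅ Z,  H_1 = 0,  H_2 ≅ Z.

Take the total order A < B < D < E < F on the vertex set. Then K (dimension 2) consists of the simplices:

  0-simplices (5): A, B, D, E, F
  1-simplices (9): AB, AD, AE, AF, BD, BE, DE, DF, EF
  2-simplices (6): ABD, ABE, ADF, AEF, BDE, DEF

giving chain groups C_0 ≅ Z^5, C_1 ≅ Z^9, C_2 ≅ Z^6.

Boundary ∂_1: C_1 → C_0 sends each edge [p,q] (with p < q) to q − p. For instance
  ∂AF = F − A.
The resulting 5×9 matrix has rank 4, and its Smith normal form has invariant factors (1,1,1,1).

Boundary ∂_2: C_2 → C_1 maps a triangle to the signed sum of its edges. For instance
  ∂AEF = EF − AF + AE,
  ∂DEF = EF − DF + DE.
The resulting 9×6 matrix has rank 5, and its Smith normal form has invariant factors (1,1,1,1,1).

Now H_k = ker ∂_k / im ∂_{k+1}, so:

  H_0: rank C_0 − rank ∂_1 = 5 − 4 = 1, and the invariant factors of ∂_1 are all 1, so H_0 = Z.
  H_1: rank ker ∂_1 − rank ∂_2 = (9 − 4) − 5 = 0, and the invariant factors of ∂_2 are all 1, so H_1 = 0.
  H_2: rank ker ∂_2 − rank ∂_3 = (6 − 5) − 0 = 1, and there is no ∂_3, so H_2 = Z.

(K is a triangulation of the 2-sphere S^2.)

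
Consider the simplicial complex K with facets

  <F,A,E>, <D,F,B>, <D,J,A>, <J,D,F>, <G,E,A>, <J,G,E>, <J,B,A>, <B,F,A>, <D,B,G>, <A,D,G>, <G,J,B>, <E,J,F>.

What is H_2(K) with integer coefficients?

H_2 = 0.

Fix the vertex order A < B < D < E < F < G < J and write every simplex with vertices in increasing order. Then dim K = 2 and the simplices of K are:

  0-simplices (7): A, B, D, E, F, G, J
  1-simplices (18): AB, AD, AE, AF, AG, AJ, BD, BF, BG, BJ, DF, DG, DJ, EF, EG, EJ, FJ, GJ
  2-simplices (12): ABF, ABJ, ADG, ADJ, AEF, AEG, BDF, BDG, BGJ, DFJ, EFJ, EGJ

so the chain groups are C_0 ≅ Z^7, C_1 ≅ Z^18, C_2 ≅ Z^12.

The boundary map ∂_1: C_1 → C_0 is given by ∂[p,q] = [q] − [p]. For instance
  ∂EJ = J − E.
This gives a 7×18 integer matrix of rank 6; reducing to Smith normal form yields diagonal entries (1,1,1,1,1,1).

Boundary ∂_2: C_2 → C_1 sends each 2-simplex [p,q,r] to [q,r] − [p,r] + [p,q]. For instance
  ∂BGJ = GJ − BJ + BG,
  ∂BDF = DF − BF + BD.
As a 18×12 matrix over Z this has rank 12, with invariant factors (1,1,1,1,1,1,1,1,1,1,1,2).

Reading off H_k = ker ∂_k / im ∂_{k+1}:

  H_2: rank ker ∂_2 − rank ∂_3 = (12 − 12) − 0 = 0, and there is no ∂_3, so H_2 = 0.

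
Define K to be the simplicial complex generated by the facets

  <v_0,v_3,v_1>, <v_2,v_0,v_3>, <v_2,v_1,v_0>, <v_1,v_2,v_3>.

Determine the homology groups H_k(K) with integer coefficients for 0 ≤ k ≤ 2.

H_0 ≅ Z,  H_1 = 0,  H_2 ≅ Z.

K has 4 vertices, 6 edges, 4 triangles.
rank ∂_0 = 0, rank ∂_1 = 3 ⇒ b_0 = 4 − 0 − 3 = 1; all invariant factors of ∂_1 are 1 so no torsion. So H_0 ≅ Z.
rank ∂_1 = 3, rank ∂_2 = 3 ⇒ b_1 = 6 − 3 − 3 = 0; all invariant factors of ∂_2 are 1 so no torsion. So H_1 ≅ 0.
rank ∂_2 = 3, rank ∂_3 = 0 ⇒ b_2 = 4 − 3 − 0 = 1. So H_2 ≅ Z.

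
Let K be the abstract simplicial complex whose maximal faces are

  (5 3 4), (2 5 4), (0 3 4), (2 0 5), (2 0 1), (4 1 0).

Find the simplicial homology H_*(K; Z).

H_0 ≅ Z,  H_1 ≅ Z,  H_2 = 0.

We work with the vertex ordering 0 < 1 < 2 < 3 < 4 < 5. The simplices of K, each written with vertices in increasing order, are:

  0-simplices (6): [0], [1], [2], [3], [4], [5]
  1-simplices (12): [0,1], [0,2], [0,3], [0,4], [0,5], [1,2], [1,4], [2,4], [2,5], [3,4], [3,5], [4,5]
  2-simplices (6): [0,1,2], [0,1,4], [0,2,5], [0,3,4], [2,4,5], [3,4,5]

Hence C_0 ≅ Z^6, C_1 ≅ Z^12, C_2 ≅ Z^6.

Boundary ∂_1: C_1 → C_0 maps an edge to its endpoints' difference, ∂[p,q] = q − p. For instance
  ∂[1,4] = [4] − [1].
This gives a 6×12 integer matrix of rank 5; reducing to Smith normal form yields diagonal entries (1,1,1,1,1).

The boundary map ∂_2: C_2 → C_1 acts by ∂[p,q,r] = [q,r] − [p,r] + [p,q]. For instance
  ∂[0,1,4] = [1,4] − [0,4] + [0,1],
  ∂[3,4,5] = [4,5] − [3,5] + [3,4].
This gives a 12×6 integer matrix of rank 6; reducing to Smith normal form yields diagonal entries (1,1,1,1,1,1).

Computing H_k = (kernel of ∂_k) / (image of ∂_{k+1}):

  H_0: rank C_0 − rank ∂_1 = 6 − 5 = 1, and the invariant factors of ∂_1 are all 1, so H_0 ≅ Z.
  H_1: rank ker ∂_1 − rank ∂_2 = (12 − 5) − 6 = 1, and the invariant factors of ∂_2 are all 1, so H_1 ≅ Z.
  H_2: rank ker ∂_2 − rank ∂_3 = (6 − 6) − 0 = 0, and there is no ∂_3, so H_2 ≅ 0.

As a check, the Euler characteristic is 6 − 12 + 6 = 0, which agrees with 1 − 1 + 0 = 0.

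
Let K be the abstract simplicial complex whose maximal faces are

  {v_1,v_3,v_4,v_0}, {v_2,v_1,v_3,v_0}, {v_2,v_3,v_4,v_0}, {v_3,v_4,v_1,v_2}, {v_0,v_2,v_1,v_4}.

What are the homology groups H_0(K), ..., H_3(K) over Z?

H_0 ≅ Z,  H_1 = 0,  H_2 = 0,  H_3 ≅ Z.

Fix the vertex order v_0 < v_1 < v_2 < v_3 < v_4 and write every simplex with vertices in increasing order. Then dim K = 3 and the simplices of K are:

  0-simplices (5): [v_0], [v_1], [v_2], [v_3], [v_4]
  1-simplices (10): [v_0,v_1], [v_0,v_2], [v_0,v_3], [v_0,v_4], [v_1,v_2], [v_1,v_3], [v_1,v_4], [v_2,v_3], [v_2,v_4], [v_3,v_4]
  2-simplices (10): [v_0,v_1,v_2], [v_0,v_1,v_3], [v_0,v_1,v_4], [v_0,v_2,v_3], [v_0,v_2,v_4], [v_0,v_3,v_4], [v_1,v_2,v_3], [v_1,v_2,v_4], [v_1,v_3,v_4], [v_2,v_3,v_4]
  3-simplices (5): [v_0,v_1,v_2,v_3], [v_0,v_1,v_2,v_4], [v_0,v_1,v_3,v_4], [v_0,v_2,v_3,v_4], [v_1,v_2,v_3,v_4]

giving chain groups C_0 ≅ Z^5, C_1 ≅ Z^10, C_2 ≅ Z^10, C_3 ≅ Z^5.

The boundary map ∂_1: C_1 → C_0 sends each edge [p,q] (with p < q) to q − p. For instance
  ∂[v_1,v_3] = [v_3] − [v_1].
The resulting 5×10 matrix has rank 4, and its Smith normal form has invariant factors (1,1,1,1).

Boundary ∂_2: C_2 → C_1 maps a triangle to the signed sum of its edges. For instance
  ∂[v_0,v_3,v_4] = [v_3,v_4] − [v_0,v_4] + [v_0,v_3],
  ∂[v_1,v_2,v_4] = [v_2,v_4] − [v_1,v_4] + [v_1,v_2].
As a 10×10 matrix over Z this has rank 6, with invariant factors (1,1,1,1,1,1).

The boundary map ∂_3: C_3 → C_2 sends each 3-simplex σ to the alternating sum Σ_i (−1)^i (σ with its i-th vertex removed). For instance
  ∂[v_0,v_1,v_3,v_4] = [v_1,v_3,v_4] − [v_0,v_3,v_4] + [v_0,v_1,v_4] − [v_0,v_1,v_3],
  ∂[v_0,v_1,v_2,v_3] = [v_1,v_2,v_3] − [v_0,v_2,v_3] + [v_0,v_1,v_3] − [v_0,v_1,v_2].
As a 10×5 matrix over Z this has rank 4, with invariant factors (1,1,1,1).

From H_k ≅ ker(∂_k) / im(∂_{k+1}) we obtain:

  H_0: rank C_0 − rank ∂_1 = 5 − 4 = 1, and the invariant factors of ∂_1 are all 1, so H_0 = Z.
  H_1: rank ker ∂_1 − rank ∂_2 = (10 − 4) − 6 = 0, and the invariant factors of ∂_2 are all 1, so H_1 = 0.
  H_2: rank ker ∂_2 − rank ∂_3 = (10 − 6) − 4 = 0, and the invariant factors of ∂_3 are all 1, so H_2 = 0.
  H_3: rank ker ∂_3 − rank ∂_4 = (5 − 4) − 0 = 1, and there is no ∂_4, so H_3 = Z.

(K is a triangulation of the 3-sphere S^3.)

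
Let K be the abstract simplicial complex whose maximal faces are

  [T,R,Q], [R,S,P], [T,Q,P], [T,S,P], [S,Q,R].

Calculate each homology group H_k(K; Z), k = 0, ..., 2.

H_0 = Z,  H_1 = Z,  H_2 = 0.

Fix the vertex order P < Q < R < S < T and write every simplex with vertices in increasing order. Then dim K = 2 and the simplices of K are:

  0-simplices (5): P, Q, R, S, T
  1-simplices (10): PQ, PR, PS, PT, QR, QS, QT, RS, RT, ST
  2-simplices (5): PQT, PRS, PST, QRS, QRT

so the chain groups are C_0 ≅ Z^5, C_1 ≅ Z^10, C_2 ≅ Z^5.

∂_1: C_1 → C_0 is given by ∂[p,q] = [q] − [p]. For instance
  ∂RS = S − R.
The 5×10 boundary matrix has rank 4 and Smith normal form diag(1,1,1,1).

The boundary map ∂_2: C_2 → C_1 sends each 2-simplex [p,q,r] to [q,r] − [p,r] + [p,q]. For instance
  ∂QRT = RT − QT + QR,
  ∂QRS = RS − QS + QR.
The 10×5 boundary matrix has rank 5 and Smith normal form diag(1,1,1,1,1).

Now H_k = ker ∂_k / im ∂_{k+1}, so:

  H_0: rank C_0 − rank ∂_1 = 5 − 4 = 1, and the invariant factors of ∂_1 are all 1, so H_0 ≅ Z.
  H_1: rank ker ∂_1 − rank ∂_2 = (10 − 4) − 5 = 1, and the invariant factors of ∂_2 are all 1, so H_1 ≅ Z.
  H_2: rank ker ∂_2 − rank ∂_3 = (5 − 5) − 0 = 0, and there is no ∂_3, so H_2 ≅ 0.

As a check, the Euler characteristic is 5 − 10 + 5 = 0, which agrees with 1 − 1 + 0 = 0.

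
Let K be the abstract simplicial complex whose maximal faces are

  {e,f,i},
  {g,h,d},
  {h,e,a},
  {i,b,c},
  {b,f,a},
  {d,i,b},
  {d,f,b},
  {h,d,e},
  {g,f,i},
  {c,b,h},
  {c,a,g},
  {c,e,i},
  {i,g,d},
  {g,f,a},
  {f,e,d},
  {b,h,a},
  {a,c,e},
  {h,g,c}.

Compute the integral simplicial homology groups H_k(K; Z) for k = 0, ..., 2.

H_0 = Z,  H_1 = Z ⊕ Z/2,  H_2 = 0.

Take the total order a < b < c < d < e < f < g < h < i on the vertex set. Then K (dimension 2) consists of the simplices:

  0-simplices (9): a, b, c, d, e, f, g, h, i
  1-simplices (27): ab, ac, ae, af, ag, ah, bc, bd, bf, bh, bi, ce, cg, ch, ci, de, df, dg, dh, di, ef, eh, ei, fg, fi, gh, gi
  2-simplices (18): abf, abh, ace, acg, aeh, afg, bch, bci, bdf, bdi, cei, cgh, def, deh, dgh, dgi, efi, fgi

so the chain groups are C_0 ≅ Z^9, C_1 ≅ Z^27, C_2 ≅ Z^18.

∂_1: C_1 → C_0 is given by ∂[p,q] = [q] − [p].
The 9×27 boundary matrix has rank 8 and Smith normal form diag(1,1,1,1,1,1,1,1).

The boundary map ∂_2: C_2 → C_1 acts by ∂[p,q,r] = [q,r] − [p,r] + [p,q]. For instance
  ∂fgi = gi − fi + fg,
  ∂deh = eh − dh + de.
The 27×18 boundary matrix has rank 18 and Smith normal form diag(1,1,1,1,1,1,1,1,1,1,1,1,1,1,1,1,1,2).

Computing H_k = (kernel of ∂_k) / (image of ∂_{k+1}):

  H_0: rank C_0 − rank ∂_1 = 9 − 8 = 1, and the invariant factors of ∂_1 are all 1, so H_0 ≅ Z.
  H_1: rank ker ∂_1 − rank ∂_2 = (27 − 8) − 18 = 1, and ∂_2 has invariant factor 2 > 1, so H_1 ≅ Z ⊕ Z/2.
  H_2: rank ker ∂_2 − rank ∂_3 = (18 − 18) − 0 = 0, and there is no ∂_3, so H_2 ≅ 0.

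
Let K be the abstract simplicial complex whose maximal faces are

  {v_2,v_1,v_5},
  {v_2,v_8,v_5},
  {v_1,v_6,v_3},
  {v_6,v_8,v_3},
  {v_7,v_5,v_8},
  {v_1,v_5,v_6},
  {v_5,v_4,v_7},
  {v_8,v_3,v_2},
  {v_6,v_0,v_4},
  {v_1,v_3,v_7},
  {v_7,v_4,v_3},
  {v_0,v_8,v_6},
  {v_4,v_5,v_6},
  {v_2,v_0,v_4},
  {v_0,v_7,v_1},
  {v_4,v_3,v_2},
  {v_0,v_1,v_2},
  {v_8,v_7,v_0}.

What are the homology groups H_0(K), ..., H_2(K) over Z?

Order the vertices as v_0 < v_1 < v_2 < v_3 < v_4 < v_5 < v_6 < v_7 < v_8. Listing each simplex with vertices in this order, K has dimension 2 with simplices:

  0-simplices (9): [v_0], [v_1], [v_2], [v_3], [v_4], [v_5], [v_6], [v_7], [v_8]
  1-simplices (27): (27 of them)
  2-simplices (18): (18 of them)

so the chain groups are C_0 ≅ Z^9, C_1 ≅ Z^27, C_2 ≅ Z^18.

Boundary ∂_1: C_1 → C_0 maps an edge to its endpoints' difference, ∂[p,q] = q − p. For instance
  ∂[v_1,v_6] = [v_6] − [v_1].
The resulting 9×27 matrix has rank 8, and its Smith normal form has invariant factors (1,1,1,1,1,1,1,1).

Boundary ∂_2: C_2 → C_1 acts by ∂[p,q,r] = [q,r] − [p,r] + [p,q]. For instance
  ∂[v_1,v_3,v_7] = [v_3,v_7] − [v_1,v_7] + [v_1,v_3],
  ∂[v_2,v_3,v_4] = [v_3,v_4] − [v_2,v_4] + [v_2,v_3].
As a 27×18 matrix over Z this has rank 17, with invariant factors (1,1,1,1,1,1,1,1,1,1,1,1,1,1,1,1,1).

Computing H_k = (kernel of ∂_k) / (image of ∂_{k+1}):

  H_0: rank C_0 − rank ∂_1 = 9 − 8 = 1, and the invariant factors of ∂_1 are all 1, so H_0 ≅ Z.
  H_1: rank ker ∂_1 − rank ∂_2 = (27 − 8) − 17 = 2, and the invariant factors of ∂_2 are all 1, so H_1 ≅ Z^2.
  H_2: rank ker ∂_2 − rank ∂_3 = (18 − 17) − 0 = 1, and there is no ∂_3, so H_2 ≅ Z.

H_0 ≅ Z,  H_1 ≅ Z^2,  H_2 ≅ Z.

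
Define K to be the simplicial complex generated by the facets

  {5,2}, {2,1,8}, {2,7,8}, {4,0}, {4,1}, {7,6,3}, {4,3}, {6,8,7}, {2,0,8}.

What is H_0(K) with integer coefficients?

H_0 ≅ Z.

K has 9 vertices, 15 edges, 5 triangles.
rank ∂_0 = 0, rank ∂_1 = 8 ⇒ b_0 = 9 − 0 − 8 = 1; all invariant factors of ∂_1 are 1 so no torsion. So H_0 = Z.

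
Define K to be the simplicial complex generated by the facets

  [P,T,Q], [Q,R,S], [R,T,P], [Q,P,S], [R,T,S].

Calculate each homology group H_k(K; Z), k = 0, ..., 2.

H_0 = Z,  H_1 = Z,  H_2 = 0.

Order the vertices as P < Q < R < S < T. Listing each simplex with vertices in this order, K has dimension 2 with simplices:

  0-simplices (5): P, Q, R, S, T
  1-simplices (10): PQ, PR, PS, PT, QR, QS, QT, RS, RT, ST
  2-simplices (5): PQS, PQT, PRT, QRS, RST

Hence C_0 ≅ Z^5, C_1 ≅ Z^10, C_2 ≅ Z^5.

The boundary map ∂_1: C_1 → C_0 maps an edge to its endpoints' difference, ∂[p,q] = q − p. For instance
  ∂ST = T − S.
The resulting 5×10 matrix has rank 4, and its Smith normal form has invariant factors (1,1,1,1).

Boundary ∂_2: C_2 → C_1 maps a triangle to the signed sum of its edges. For instance
  ∂RST = ST − RT + RS,
  ∂PQT = QT − PT + PQ.
As a 10×5 matrix over Z this has rank 5, with invariant factors (1,1,1,1,1).

Now H_k = ker ∂_k / im ∂_{k+1}, so:

  H_0: rank C_0 − rank ∂_1 = 5 − 4 = 1, and the invariant factors of ∂_1 are all 1, so H_0 ≅ Z.
  H_1: rank ker ∂_1 − rank ∂_2 = (10 − 4) − 5 = 1, and the invariant factors of ∂_2 are all 1, so H_1 ≅ Z.
  H_2: rank ker ∂_2 − rank ∂_3 = (5 − 5) − 0 = 0, and there is no ∂_3, so H_2 ≅ 0.

As a check, the Euler characteristic is 5 − 10 + 5 = 0, which agrees with 1 − 1 + 0 = 0.
(K is a triangulation of the Möbius band.)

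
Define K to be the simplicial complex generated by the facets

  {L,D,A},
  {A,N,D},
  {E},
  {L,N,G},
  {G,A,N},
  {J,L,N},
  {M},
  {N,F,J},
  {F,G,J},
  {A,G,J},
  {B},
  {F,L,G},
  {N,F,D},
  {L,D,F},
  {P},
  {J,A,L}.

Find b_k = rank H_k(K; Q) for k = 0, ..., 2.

K has 11 vertices, 18 edges, 12 triangles.
rank ∂_0 = 0, rank ∂_1 = 6 ⇒ b_0 = 11 − 0 − 6 = 5; all invariant factors of ∂_1 are 1 so no torsion. So H_0 ≅ Z^5.
rank ∂_1 = 6, rank ∂_2 = 12 ⇒ b_1 = 18 − 6 − 12 = 0; ∂_2 has invariant factor(s) [2] giving torsion. So H_1 ≅ Z_2.
rank ∂_2 = 12, rank ∂_3 = 0 ⇒ b_2 = 12 − 12 − 0 = 0. So H_2 ≅ 0.

b_0 = 5, b_1 = 0, b_2 = 0.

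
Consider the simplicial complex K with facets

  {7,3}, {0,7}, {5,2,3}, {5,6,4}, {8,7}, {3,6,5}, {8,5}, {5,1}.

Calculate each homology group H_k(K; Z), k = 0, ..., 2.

We work with the vertex ordering 0 < 1 < 2 < 3 < 4 < 5 < 6 < 7 < 8. The simplices of K, each written with vertices in increasing order, are:

  0-simplices (9): [0], [1], [2], [3], [4], [5], [6], [7], [8]
  1-simplices (12): [0,7], [1,5], [2,3], [2,5], [3,5], [3,6], [3,7], [4,5], [4,6], [5,6], [5,8], [7,8]
  2-simplices (3): [2,3,5], [3,5,6], [4,5,6]

Hence C_0 ≅ Z^9, C_1 ≅ Z^12, C_2 ≅ Z^3.

∂_1: C_1 → C_0 is given by ∂[p,q] = [q] − [p].
As a 9×12 matrix over Z this has rank 8, with invariant factors (1,1,1,1,1,1,1,1).

Boundary ∂_2: C_2 → C_1 maps a triangle to the signed sum of its edges. For instance
  ∂[3,5,6] = [5,6] − [3,6] + [3,5],
  ∂[2,3,5] = [3,5] − [2,5] + [2,3].
As a 12×3 matrix over Z this has rank 3, with invariant factors (1,1,1).

Now H_k = ker ∂_k / im ∂_{k+1}, so:

  H_0: rank C_0 − rank ∂_1 = 9 − 8 = 1, and the invariant factors of ∂_1 are all 1, so H_0 = Z.
  H_1: rank ker ∂_1 − rank ∂_2 = (12 − 8) − 3 = 1, and the invariant factors of ∂_2 are all 1, so H_1 = Z.
  H_2: rank ker ∂_2 − rank ∂_3 = (3 − 3) − 0 = 0, and there is no ∂_3, so H_2 = 0.

As a check, the Euler characteristic is 9 − 12 + 3 = 0, which agrees with 1 − 1 + 0 = 0.

H_0 ≅ Z,  H_1 ≅ Z,  H_2 = 0.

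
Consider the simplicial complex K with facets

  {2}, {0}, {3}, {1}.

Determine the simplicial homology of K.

H_0 ≅ Z^4.

K has 4 vertices.
rank ∂_0 = 0, rank ∂_1 = 0 ⇒ b_0 = 4 − 0 − 0 = 4. So H_0 ≅ Z^4.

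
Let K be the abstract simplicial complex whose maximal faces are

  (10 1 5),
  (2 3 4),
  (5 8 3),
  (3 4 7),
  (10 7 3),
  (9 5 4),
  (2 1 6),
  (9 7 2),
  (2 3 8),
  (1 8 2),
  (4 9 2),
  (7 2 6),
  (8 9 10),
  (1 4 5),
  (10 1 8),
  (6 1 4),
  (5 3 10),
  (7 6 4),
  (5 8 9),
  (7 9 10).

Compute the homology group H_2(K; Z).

We work with the vertex ordering 1 < 2 < 3 < 4 < 5 < 6 < 7 < 8 < 9 < 10. The simplices of K, each written with vertices in increasing order, are:

  0-simplices (10): [1], [2], [3], [4], [5], [6], [7], [8], [9], [10]
  1-simplices (30): (30 of them)
  2-simplices (20): (20 of them)

Hence C_0 ≅ Z^10, C_1 ≅ Z^30, C_2 ≅ Z^20.

∂_1: C_1 → C_0 is given by ∂[p,q] = [q] − [p].
The 10×30 boundary matrix has rank 9 and Smith normal form diag(1,1,1,1,1,1,1,1,1).

The boundary map ∂_2: C_2 → C_1 maps a triangle to the signed sum of its edges. For instance
  ∂[7,9,10] = [9,10] − [7,10] + [7,9],
  ∂[4,6,7] = [6,7] − [4,7] + [4,6].
The resulting 30×20 matrix has rank 20, and its Smith normal form has invariant factors (1,1,1,1,1,1,1,1,1,1,1,1,1,1,1,1,1,1,1,2).

From H_k ≅ ker(∂_k) / im(∂_{k+1}) we obtain:

  H_2: rank ker ∂_2 − rank ∂_3 = (20 − 20) − 0 = 0, and there is no ∂_3, so H_2 ≅ 0.

H_2 = 0.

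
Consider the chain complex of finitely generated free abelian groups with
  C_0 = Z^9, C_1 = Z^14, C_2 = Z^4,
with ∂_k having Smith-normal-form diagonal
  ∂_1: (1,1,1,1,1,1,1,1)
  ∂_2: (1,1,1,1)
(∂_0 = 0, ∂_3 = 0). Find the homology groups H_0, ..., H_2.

H_0: b_0 = 9 − 0 − 8 = 1; torsion from ∂_1 factors > 1: none. So H_0 ≅ Z.
H_1: b_1 = 14 − 8 − 4 = 2; torsion from ∂_2 factors > 1: none. So H_1 ≅ Z^2.
H_2: b_2 = 4 − 4 − 0 = 0; torsion from ∂_3 factors > 1: none. So H_2 ≅ 0.

H_0 ≅ Z,  H_1 ≅ Z^2,  H_2 = 0.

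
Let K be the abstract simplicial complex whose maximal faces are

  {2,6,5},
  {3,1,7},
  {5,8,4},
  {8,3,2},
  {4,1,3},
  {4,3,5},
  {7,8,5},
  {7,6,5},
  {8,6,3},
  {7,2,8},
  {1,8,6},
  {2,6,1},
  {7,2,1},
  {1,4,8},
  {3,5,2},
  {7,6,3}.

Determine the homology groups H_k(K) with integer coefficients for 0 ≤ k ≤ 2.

H_0 = Z,  H_1 = Z^2,  H_2 = Z.

Fix the vertex order 1 < 2 < 3 < 4 < 5 < 6 < 7 < 8 and write every simplex with vertices in increasing order. Then dim K = 2 and the simplices of K are:

  0-simplices (8): [1], [2], [3], [4], [5], [6], [7], [8]
  1-simplices (24): (24 of them)
  2-simplices (16): [1,2,6], [1,2,7], [1,3,4], [1,3,7], [1,4,8], [1,6,8], [2,3,5], [2,3,8], [2,5,6], [2,7,8], [3,4,5], [3,6,7], [3,6,8], [4,5,8], [5,6,7], [5,7,8]

Hence C_0 ≅ Z^8, C_1 ≅ Z^24, C_2 ≅ Z^16.

The boundary map ∂_1: C_1 → C_0 sends each edge [p,q] (with p < q) to q − p.
This gives a 8×24 integer matrix of rank 7; reducing to Smith normal form yields diagonal entries (1,1,1,1,1,1,1).

∂_2: C_2 → C_1 acts by ∂[p,q,r] = [q,r] − [p,r] + [p,q]. For instance
  ∂[2,3,8] = [3,8] − [2,8] + [2,3],
  ∂[1,2,7] = [2,7] − [1,7] + [1,2].
As a 24×16 matrix over Z this has rank 15, with invariant factors (1,1,1,1,1,1,1,1,1,1,1,1,1,1,1).

Now H_k = ker ∂_k / im ∂_{k+1}, so:

  H_0: rank C_0 − rank ∂_1 = 8 − 7 = 1, and the invariant factors of ∂_1 are all 1, so H_0 ≅ Z.
  H_1: rank ker ∂_1 − rank ∂_2 = (24 − 7) − 15 = 2, and the invariant factors of ∂_2 are all 1, so H_1 ≅ Z^2.
  H_2: rank ker ∂_2 − rank ∂_3 = (16 − 15) − 0 = 1, and there is no ∂_3, so H_2 ≅ Z.

As a check, the Euler characteristic is 8 − 24 + 16 = 0, which agrees with 1 − 2 + 1 = 0.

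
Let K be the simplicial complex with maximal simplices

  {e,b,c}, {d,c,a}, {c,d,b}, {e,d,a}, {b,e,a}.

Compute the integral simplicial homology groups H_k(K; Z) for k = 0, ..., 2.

H_0 ≅ Z,  H_1 ≅ Z,  H_2 = 0.

K has 5 vertices, 10 edges, 5 triangles.
rank ∂_0 = 0, rank ∂_1 = 4 ⇒ b_0 = 5 − 0 − 4 = 1; all invariant factors of ∂_1 are 1 so no torsion. So H_0 = Z.
rank ∂_1 = 4, rank ∂_2 = 5 ⇒ b_1 = 10 − 4 − 5 = 1; all invariant factors of ∂_2 are 1 so no torsion. So H_1 = Z.
rank ∂_2 = 5, rank ∂_3 = 0 ⇒ b_2 = 5 − 5 − 0 = 0. So H_2 = 0.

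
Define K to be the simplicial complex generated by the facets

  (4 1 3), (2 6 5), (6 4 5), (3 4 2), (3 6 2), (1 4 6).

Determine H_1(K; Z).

H_1 ≅ Z.

Fix the vertex order 1 < 2 < 3 < 4 < 5 < 6 and write every simplex with vertices in increasing order. Then dim K = 2 and the simplices of K are:

  0-simplices (6): [1], [2], [3], [4], [5], [6]
  1-simplices (12): [1,3], [1,4], [1,6], [2,3], [2,4], [2,5], [2,6], [3,4], [3,6], [4,5], [4,6], [5,6]
  2-simplices (6): [1,3,4], [1,4,6], [2,3,4], [2,3,6], [2,5,6], [4,5,6]

so the chain groups are C_0 ≅ Z^6, C_1 ≅ Z^12, C_2 ≅ Z^6.

∂_1: C_1 → C_0 maps an edge to its endpoints' difference, ∂[p,q] = q − p.
The resulting 6×12 matrix has rank 5, and its Smith normal form has invariant factors (1,1,1,1,1).

The boundary map ∂_2: C_2 → C_1 maps a triangle to the signed sum of its edges. For instance
  ∂[2,3,6] = [3,6] − [2,6] + [2,3],
  ∂[1,4,6] = [4,6] − [1,6] + [1,4].
This gives a 12×6 integer matrix of rank 6; reducing to Smith normal form yields diagonal entries (1,1,1,1,1,1).

Reading off H_k = ker ∂_k / im ∂_{k+1}:

  H_1: rank ker ∂_1 − rank ∂_2 = (12 − 5) − 6 = 1, and the invariant factors of ∂_2 are all 1, so H_1 ≅ Z.

(K is a triangulation of the cylinder S^1 x I.)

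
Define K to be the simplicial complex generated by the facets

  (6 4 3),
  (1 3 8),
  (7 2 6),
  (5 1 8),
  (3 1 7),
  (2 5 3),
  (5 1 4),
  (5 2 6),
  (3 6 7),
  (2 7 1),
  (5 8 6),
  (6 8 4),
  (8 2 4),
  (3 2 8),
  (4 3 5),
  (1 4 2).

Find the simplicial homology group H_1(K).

K has 8 vertices, 24 edges, 16 triangles.
rank ∂_1 = 7, rank ∂_2 = 15 ⇒ b_1 = 24 − 7 − 15 = 2; all invariant factors of ∂_2 are 1 so no torsion. So H_1 ≅ Z^2.

H_1 = Z^2.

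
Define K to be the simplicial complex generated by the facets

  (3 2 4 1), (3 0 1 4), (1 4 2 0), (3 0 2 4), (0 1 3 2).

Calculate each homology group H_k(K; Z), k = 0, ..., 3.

H_0 ≅ Z,  H_1 = 0,  H_2 = 0,  H_3 ≅ Z.

Take the total order 0 < 1 < 2 < 3 < 4 on the vertex set. Then K (dimension 3) consists of the simplices:

  0-simplices (5): [0], [1], [2], [3], [4]
  1-simplices (10): [0,1], [0,2], [0,3], [0,4], [1,2], [1,3], [1,4], [2,3], [2,4], [3,4]
  2-simplices (10): [0,1,2], [0,1,3], [0,1,4], [0,2,3], [0,2,4], [0,3,4], [1,2,3], [1,2,4], [1,3,4], [2,3,4]
  3-simplices (5): [0,1,2,3], [0,1,2,4], [0,1,3,4], [0,2,3,4], [1,2,3,4]

so the chain groups are C_0 ≅ Z^5, C_1 ≅ Z^10, C_2 ≅ Z^10, C_3 ≅ Z^5.

The boundary map ∂_1: C_1 → C_0 is given by ∂[p,q] = [q] − [p]. For instance
  ∂[3,4] = [4] − [3].
As a 5×10 matrix over Z this has rank 4, with invariant factors (1,1,1,1).

∂_2: C_2 → C_1 maps a triangle to the signed sum of its edges. For instance
  ∂[0,1,4] = [1,4] − [0,4] + [0,1],
  ∂[0,2,4] = [2,4] − [0,4] + [0,2].
This gives a 10×10 integer matrix of rank 6; reducing to Smith normal form yields diagonal entries (1,1,1,1,1,1).

Boundary ∂_3: C_3 → C_2 sends each 3-simplex σ to the alternating sum Σ_i (−1)^i (σ with its i-th vertex removed). For instance
  ∂[1,2,3,4] = [2,3,4] − [1,3,4] + [1,2,4] − [1,2,3],
  ∂[0,2,3,4] = [2,3,4] − [0,3,4] + [0,2,4] − [0,2,3].
The resulting 10×5 matrix has rank 4, and its Smith normal form has invariant factors (1,1,1,1).

Computing H_k = (kernel of ∂_k) / (image of ∂_{k+1}):

  H_0: rank C_0 − rank ∂_1 = 5 − 4 = 1, and the invariant factors of ∂_1 are all 1, so H_0 = Z.
  H_1: rank ker ∂_1 − rank ∂_2 = (10 − 4) − 6 = 0, and the invariant factors of ∂_2 are all 1, so H_1 = 0.
  H_2: rank ker ∂_2 − rank ∂_3 = (10 − 6) − 4 = 0, and the invariant factors of ∂_3 are all 1, so H_2 = 0.
  H_3: rank ker ∂_3 − rank ∂_4 = (5 − 4) − 0 = 1, and there is no ∂_4, so H_3 = Z.

(K is a triangulation of the 3-sphere S^3.)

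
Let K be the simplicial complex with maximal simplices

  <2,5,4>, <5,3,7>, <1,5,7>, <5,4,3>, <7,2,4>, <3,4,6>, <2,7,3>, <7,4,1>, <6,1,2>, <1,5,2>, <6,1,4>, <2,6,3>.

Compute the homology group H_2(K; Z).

Take the total order 1 < 2 < 3 < 4 < 5 < 6 < 7 on the vertex set. Then K (dimension 2) consists of the simplices:

  0-simplices (7): [1], [2], [3], [4], [5], [6], [7]
  1-simplices (18): [1,2], [1,4], [1,5], [1,6], [1,7], [2,3], [2,4], [2,5], [2,6], [2,7], [3,4], [3,5], [3,6], [3,7], [4,5], [4,6], [4,7], [5,7]
  2-simplices (12): [1,2,5], [1,2,6], [1,4,6], [1,4,7], [1,5,7], [2,3,6], [2,3,7], [2,4,5], [2,4,7], [3,4,5], [3,4,6], [3,5,7]

giving chain groups C_0 ≅ Z^7, C_1 ≅ Z^18, C_2 ≅ Z^12.

∂_1: C_1 → C_0 maps an edge to its endpoints' difference, ∂[p,q] = q − p. For instance
  ∂[2,3] = [3] − [2].
The resulting 7×18 matrix has rank 6, and its Smith normal form has invariant factors (1,1,1,1,1,1).

The boundary map ∂_2: C_2 → C_1 sends each 2-simplex [p,q,r] to [q,r] − [p,r] + [p,q]. For instance
  ∂[3,4,6] = [4,6] − [3,6] + [3,4],
  ∂[1,4,6] = [4,6] − [1,6] + [1,4].
This gives a 18×12 integer matrix of rank 12; reducing to Smith normal form yields diagonal entries (1,1,1,1,1,1,1,1,1,1,1,2).

Now H_k = ker ∂_k / im ∂_{k+1}, so:

  H_2: rank ker ∂_2 − rank ∂_3 = (12 − 12) − 0 = 0, and there is no ∂_3, so H_2 ≅ 0.

(K is a triangulation of the real projective plane RP^2.)

H_2 ≅ 0.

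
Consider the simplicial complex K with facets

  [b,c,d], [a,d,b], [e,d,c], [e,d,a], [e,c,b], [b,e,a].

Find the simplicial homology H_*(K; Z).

K has 5 vertices, 9 edges, 6 triangles.
rank ∂_0 = 0, rank ∂_1 = 4 ⇒ b_0 = 5 − 0 − 4 = 1; all invariant factors of ∂_1 are 1 so no torsion. So H_0 = Z.
rank ∂_1 = 4, rank ∂_2 = 5 ⇒ b_1 = 9 − 4 − 5 = 0; all invariant factors of ∂_2 are 1 so no torsion. So H_1 = 0.
rank ∂_2 = 5, rank ∂_3 = 0 ⇒ b_2 = 6 − 5 − 0 = 1. So H_2 = Z.

H_0 ≅ Z,  H_1 = 0,  H_2 ≅ Z.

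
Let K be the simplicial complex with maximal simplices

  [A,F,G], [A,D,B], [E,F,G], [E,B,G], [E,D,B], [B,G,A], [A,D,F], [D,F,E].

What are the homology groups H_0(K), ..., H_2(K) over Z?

H_0 = Z,  H_1 = 0,  H_2 = Z.

Take the total order A < B < D < E < F < G on the vertex set. Then K (dimension 2) consists of the simplices:

  0-simplices (6): A, B, D, E, F, G
  1-simplices (12): AB, AD, AF, AG, BD, BE, BG, DE, DF, EF, EG, FG
  2-simplices (8): ABD, ABG, ADF, AFG, BDE, BEG, DEF, EFG

so the chain groups are C_0 ≅ Z^6, C_1 ≅ Z^12, C_2 ≅ Z^8.

∂_1: C_1 → C_0 sends each edge [p,q] (with p < q) to q − p. For instance
  ∂DE = E − D.
This gives a 6×12 integer matrix of rank 5; reducing to Smith normal form yields diagonal entries (1,1,1,1,1).

The boundary map ∂_2: C_2 → C_1 maps a triangle to the signed sum of its edges. For instance
  ∂EFG = FG − EG + EF,
  ∂DEF = EF − DF + DE.
The resulting 12×8 matrix has rank 7, and its Smith normal form has invariant factors (1,1,1,1,1,1,1).

Computing H_k = (kernel of ∂_k) / (image of ∂_{k+1}):

  H_0: rank C_0 − rank ∂_1 = 6 − 5 = 1, and the invariant factors of ∂_1 are all 1, so H_0 ≅ Z.
  H_1: rank ker ∂_1 − rank ∂_2 = (12 − 5) − 7 = 0, and the invariant factors of ∂_2 are all 1, so H_1 ≅ 0.
  H_2: rank ker ∂_2 − rank ∂_3 = (8 − 7) − 0 = 1, and there is no ∂_3, so H_2 ≅ Z.

(K is a triangulation of the 2-sphere S^2.)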